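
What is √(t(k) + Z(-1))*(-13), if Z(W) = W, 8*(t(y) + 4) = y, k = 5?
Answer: -13*I*√70/4 ≈ -27.191*I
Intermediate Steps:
t(y) = -4 + y/8
√(t(k) + Z(-1))*(-13) = √((-4 + (⅛)*5) - 1)*(-13) = √((-4 + 5/8) - 1)*(-13) = √(-27/8 - 1)*(-13) = √(-35/8)*(-13) = (I*√70/4)*(-13) = -13*I*√70/4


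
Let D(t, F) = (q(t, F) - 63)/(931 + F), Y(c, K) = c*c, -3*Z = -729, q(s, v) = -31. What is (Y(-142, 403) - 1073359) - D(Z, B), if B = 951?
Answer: -991056448/941 ≈ -1.0532e+6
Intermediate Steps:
Z = 243 (Z = -⅓*(-729) = 243)
Y(c, K) = c²
D(t, F) = -94/(931 + F) (D(t, F) = (-31 - 63)/(931 + F) = -94/(931 + F))
(Y(-142, 403) - 1073359) - D(Z, B) = ((-142)² - 1073359) - (-94)/(931 + 951) = (20164 - 1073359) - (-94)/1882 = -1053195 - (-94)/1882 = -1053195 - 1*(-47/941) = -1053195 + 47/941 = -991056448/941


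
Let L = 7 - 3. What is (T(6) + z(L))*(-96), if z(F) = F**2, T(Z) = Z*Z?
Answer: -4992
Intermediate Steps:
T(Z) = Z**2
L = 4
(T(6) + z(L))*(-96) = (6**2 + 4**2)*(-96) = (36 + 16)*(-96) = 52*(-96) = -4992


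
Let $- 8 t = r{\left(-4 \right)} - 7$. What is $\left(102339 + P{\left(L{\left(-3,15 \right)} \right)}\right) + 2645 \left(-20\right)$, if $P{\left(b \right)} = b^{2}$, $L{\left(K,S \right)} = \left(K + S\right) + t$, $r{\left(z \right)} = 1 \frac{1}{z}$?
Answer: $\frac{50796105}{1024} \approx 49606.0$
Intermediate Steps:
$r{\left(z \right)} = \frac{1}{z}$
$t = \frac{29}{32}$ ($t = - \frac{\frac{1}{-4} - 7}{8} = - \frac{- \frac{1}{4} - 7}{8} = \left(- \frac{1}{8}\right) \left(- \frac{29}{4}\right) = \frac{29}{32} \approx 0.90625$)
$L{\left(K,S \right)} = \frac{29}{32} + K + S$ ($L{\left(K,S \right)} = \left(K + S\right) + \frac{29}{32} = \frac{29}{32} + K + S$)
$\left(102339 + P{\left(L{\left(-3,15 \right)} \right)}\right) + 2645 \left(-20\right) = \left(102339 + \left(\frac{29}{32} - 3 + 15\right)^{2}\right) + 2645 \left(-20\right) = \left(102339 + \left(\frac{413}{32}\right)^{2}\right) - 52900 = \left(102339 + \frac{170569}{1024}\right) - 52900 = \frac{104965705}{1024} - 52900 = \frac{50796105}{1024}$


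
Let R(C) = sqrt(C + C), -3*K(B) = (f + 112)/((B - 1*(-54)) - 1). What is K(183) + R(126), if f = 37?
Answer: -149/708 + 6*sqrt(7) ≈ 15.664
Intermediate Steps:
K(B) = -149/(3*(53 + B)) (K(B) = -(37 + 112)/(3*((B - 1*(-54)) - 1)) = -149/(3*((B + 54) - 1)) = -149/(3*((54 + B) - 1)) = -149/(3*(53 + B)))
R(C) = sqrt(2)*sqrt(C) (R(C) = sqrt(2*C) = sqrt(2)*sqrt(C))
K(183) + R(126) = -149/(159 + 3*183) + sqrt(2)*sqrt(126) = -149/(159 + 549) + sqrt(2)*(3*sqrt(14)) = -149/708 + 6*sqrt(7)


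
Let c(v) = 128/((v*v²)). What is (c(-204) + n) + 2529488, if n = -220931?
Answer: 306232394605/132651 ≈ 2.3086e+6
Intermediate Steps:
c(v) = 128/v³ (c(v) = 128/(v³) = 128/v³)
(c(-204) + n) + 2529488 = (128/(-204)³ - 220931) + 2529488 = (128*(-1/8489664) - 220931) + 2529488 = (-2/132651 - 220931) + 2529488 = -29306718083/132651 + 2529488 = 306232394605/132651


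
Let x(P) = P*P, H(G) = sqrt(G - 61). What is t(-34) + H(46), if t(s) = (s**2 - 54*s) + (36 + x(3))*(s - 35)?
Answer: -113 + I*sqrt(15) ≈ -113.0 + 3.873*I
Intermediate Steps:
H(G) = sqrt(-61 + G)
x(P) = P**2
t(s) = -1575 + s**2 - 9*s (t(s) = (s**2 - 54*s) + (36 + 3**2)*(s - 35) = (s**2 - 54*s) + (36 + 9)*(-35 + s) = (s**2 - 54*s) + 45*(-35 + s) = (s**2 - 54*s) + (-1575 + 45*s) = -1575 + s**2 - 9*s)
t(-34) + H(46) = (-1575 + (-34)**2 - 9*(-34)) + sqrt(-61 + 46) = (-1575 + 1156 + 306) + sqrt(-15) = -113 + I*sqrt(15)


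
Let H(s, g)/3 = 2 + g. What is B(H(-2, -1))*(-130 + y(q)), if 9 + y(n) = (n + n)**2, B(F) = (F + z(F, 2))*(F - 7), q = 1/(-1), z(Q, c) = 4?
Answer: 3780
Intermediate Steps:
H(s, g) = 6 + 3*g (H(s, g) = 3*(2 + g) = 6 + 3*g)
q = -1
B(F) = (-7 + F)*(4 + F) (B(F) = (F + 4)*(F - 7) = (4 + F)*(-7 + F) = (-7 + F)*(4 + F))
y(n) = -9 + 4*n**2 (y(n) = -9 + (n + n)**2 = -9 + (2*n)**2 = -9 + 4*n**2)
B(H(-2, -1))*(-130 + y(q)) = (-28 + (6 + 3*(-1))**2 - 3*(6 + 3*(-1)))*(-130 + (-9 + 4*(-1)**2)) = (-28 + (6 - 3)**2 - 3*(6 - 3))*(-130 + (-9 + 4*1)) = (-28 + 3**2 - 3*3)*(-130 + (-9 + 4)) = (-28 + 9 - 9)*(-130 - 5) = -28*(-135) = 3780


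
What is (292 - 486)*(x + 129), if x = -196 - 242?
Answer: 59946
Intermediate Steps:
x = -438
(292 - 486)*(x + 129) = (292 - 486)*(-438 + 129) = -194*(-309) = 59946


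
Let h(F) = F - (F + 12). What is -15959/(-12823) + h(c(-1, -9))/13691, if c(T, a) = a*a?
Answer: 218340793/175559693 ≈ 1.2437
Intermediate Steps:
c(T, a) = a²
h(F) = -12 (h(F) = F - (12 + F) = F + (-12 - F) = -12)
-15959/(-12823) + h(c(-1, -9))/13691 = -15959/(-12823) - 12/13691 = -15959*(-1/12823) - 12*1/13691 = 15959/12823 - 12/13691 = 218340793/175559693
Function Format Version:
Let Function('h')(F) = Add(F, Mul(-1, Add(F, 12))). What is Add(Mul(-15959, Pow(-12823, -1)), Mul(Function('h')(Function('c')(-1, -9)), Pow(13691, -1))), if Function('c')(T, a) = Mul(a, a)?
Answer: Rational(218340793, 175559693) ≈ 1.2437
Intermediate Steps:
Function('c')(T, a) = Pow(a, 2)
Function('h')(F) = -12 (Function('h')(F) = Add(F, Mul(-1, Add(12, F))) = Add(F, Add(-12, Mul(-1, F))) = -12)
Add(Mul(-15959, Pow(-12823, -1)), Mul(Function('h')(Function('c')(-1, -9)), Pow(13691, -1))) = Add(Mul(-15959, Pow(-12823, -1)), Mul(-12, Pow(13691, -1))) = Add(Mul(-15959, Rational(-1, 12823)), Mul(-12, Rational(1, 13691))) = Add(Rational(15959, 12823), Rational(-12, 13691)) = Rational(218340793, 175559693)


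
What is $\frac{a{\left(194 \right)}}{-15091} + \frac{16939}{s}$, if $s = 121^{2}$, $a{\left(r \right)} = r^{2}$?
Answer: $- \frac{295402227}{220947331} \approx -1.337$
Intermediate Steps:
$s = 14641$
$\frac{a{\left(194 \right)}}{-15091} + \frac{16939}{s} = \frac{194^{2}}{-15091} + \frac{16939}{14641} = 37636 \left(- \frac{1}{15091}\right) + 16939 \cdot \frac{1}{14641} = - \frac{37636}{15091} + \frac{16939}{14641} = - \frac{295402227}{220947331}$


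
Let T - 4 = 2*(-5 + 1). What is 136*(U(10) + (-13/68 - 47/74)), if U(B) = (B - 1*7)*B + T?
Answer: 126674/37 ≈ 3423.6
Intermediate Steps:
T = -4 (T = 4 + 2*(-5 + 1) = 4 + 2*(-4) = 4 - 8 = -4)
U(B) = -4 + B*(-7 + B) (U(B) = (B - 1*7)*B - 4 = (B - 7)*B - 4 = (-7 + B)*B - 4 = B*(-7 + B) - 4 = -4 + B*(-7 + B))
136*(U(10) + (-13/68 - 47/74)) = 136*((-4 + 10² - 7*10) + (-13/68 - 47/74)) = 136*((-4 + 100 - 70) + (-13*1/68 - 47*1/74)) = 136*(26 + (-13/68 - 47/74)) = 136*(26 - 2079/2516) = 136*(63337/2516) = 126674/37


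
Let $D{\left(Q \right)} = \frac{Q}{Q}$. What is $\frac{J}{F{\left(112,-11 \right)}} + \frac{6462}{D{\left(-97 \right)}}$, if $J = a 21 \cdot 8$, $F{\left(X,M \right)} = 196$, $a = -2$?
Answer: $\frac{45222}{7} \approx 6460.3$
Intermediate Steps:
$J = -336$ ($J = \left(-2\right) 21 \cdot 8 = \left(-42\right) 8 = -336$)
$D{\left(Q \right)} = 1$
$\frac{J}{F{\left(112,-11 \right)}} + \frac{6462}{D{\left(-97 \right)}} = - \frac{336}{196} + \frac{6462}{1} = \left(-336\right) \frac{1}{196} + 6462 \cdot 1 = - \frac{12}{7} + 6462 = \frac{45222}{7}$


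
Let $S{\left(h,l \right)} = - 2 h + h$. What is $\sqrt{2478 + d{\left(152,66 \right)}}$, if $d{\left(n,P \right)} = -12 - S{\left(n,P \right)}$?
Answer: $\sqrt{2618} \approx 51.166$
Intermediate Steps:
$S{\left(h,l \right)} = - h$
$d{\left(n,P \right)} = -12 + n$ ($d{\left(n,P \right)} = -12 - - n = -12 + n$)
$\sqrt{2478 + d{\left(152,66 \right)}} = \sqrt{2478 + \left(-12 + 152\right)} = \sqrt{2478 + 140} = \sqrt{2618}$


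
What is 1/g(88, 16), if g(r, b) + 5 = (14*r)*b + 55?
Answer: 1/19762 ≈ 5.0602e-5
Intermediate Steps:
g(r, b) = 50 + 14*b*r (g(r, b) = -5 + ((14*r)*b + 55) = -5 + (14*b*r + 55) = -5 + (55 + 14*b*r) = 50 + 14*b*r)
1/g(88, 16) = 1/(50 + 14*16*88) = 1/(50 + 19712) = 1/19762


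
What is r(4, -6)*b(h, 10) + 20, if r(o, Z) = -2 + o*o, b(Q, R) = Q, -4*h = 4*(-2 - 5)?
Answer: 118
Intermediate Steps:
h = 7 (h = -(-2 - 5) = -(-7) = -1/4*(-28) = 7)
r(o, Z) = -2 + o**2
r(4, -6)*b(h, 10) + 20 = (-2 + 4**2)*7 + 20 = (-2 + 16)*7 + 20 = 14*7 + 20 = 98 + 20 = 118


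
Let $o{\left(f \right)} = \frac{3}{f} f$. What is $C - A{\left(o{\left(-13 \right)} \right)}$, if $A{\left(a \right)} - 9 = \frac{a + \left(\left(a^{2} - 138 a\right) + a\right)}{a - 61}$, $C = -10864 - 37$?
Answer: $- \frac{633179}{58} \approx -10917.0$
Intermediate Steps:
$o{\left(f \right)} = 3$
$C = -10901$
$A{\left(a \right)} = 9 + \frac{a^{2} - 136 a}{-61 + a}$ ($A{\left(a \right)} = 9 + \frac{a + \left(\left(a^{2} - 138 a\right) + a\right)}{a - 61} = 9 + \frac{a + \left(a^{2} - 137 a\right)}{-61 + a} = 9 + \frac{a^{2} - 136 a}{-61 + a}$)
$C - A{\left(o{\left(-13 \right)} \right)} = -10901 - \frac{-549 + 3^{2} - 381}{-61 + 3} = -10901 - \frac{-549 + 9 - 381}{-58} = -10901 - \left(- \frac{1}{58}\right) \left(-921\right) = -10901 - \frac{921}{58} = - \frac{633179}{58}$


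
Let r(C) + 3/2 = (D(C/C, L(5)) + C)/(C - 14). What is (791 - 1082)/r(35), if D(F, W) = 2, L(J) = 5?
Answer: -12222/11 ≈ -1111.1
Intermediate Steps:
r(C) = -3/2 + (2 + C)/(-14 + C) (r(C) = -3/2 + (2 + C)/(C - 14) = -3/2 + (2 + C)/(-14 + C))
(791 - 1082)/r(35) = (791 - 1082)/(((46 - 1*35)/(2*(-14 + 35)))) = -291*42/(46 - 35) = -291/((1/2)*(1/21)*11) = -291/11/42 = -291*42/11 = -12222/11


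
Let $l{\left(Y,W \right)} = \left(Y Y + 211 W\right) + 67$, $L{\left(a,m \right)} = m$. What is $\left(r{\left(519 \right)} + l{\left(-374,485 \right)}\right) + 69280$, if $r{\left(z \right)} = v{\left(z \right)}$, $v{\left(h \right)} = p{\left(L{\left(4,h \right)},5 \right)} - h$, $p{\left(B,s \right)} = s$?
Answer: $311044$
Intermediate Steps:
$v{\left(h \right)} = 5 - h$
$r{\left(z \right)} = 5 - z$
$l{\left(Y,W \right)} = 67 + Y^{2} + 211 W$ ($l{\left(Y,W \right)} = \left(Y^{2} + 211 W\right) + 67 = 67 + Y^{2} + 211 W$)
$\left(r{\left(519 \right)} + l{\left(-374,485 \right)}\right) + 69280 = \left(\left(5 - 519\right) + \left(67 + \left(-374\right)^{2} + 211 \cdot 485\right)\right) + 69280 = \left(\left(5 - 519\right) + \left(67 + 139876 + 102335\right)\right) + 69280 = \left(-514 + 242278\right) + 69280 = 241764 + 69280 = 311044$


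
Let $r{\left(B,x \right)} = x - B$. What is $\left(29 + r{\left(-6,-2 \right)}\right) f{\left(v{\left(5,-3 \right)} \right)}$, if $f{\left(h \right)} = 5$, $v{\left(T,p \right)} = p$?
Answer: $165$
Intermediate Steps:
$\left(29 + r{\left(-6,-2 \right)}\right) f{\left(v{\left(5,-3 \right)} \right)} = \left(29 - -4\right) 5 = \left(29 + \left(-2 + 6\right)\right) 5 = \left(29 + 4\right) 5 = 33 \cdot 5 = 165$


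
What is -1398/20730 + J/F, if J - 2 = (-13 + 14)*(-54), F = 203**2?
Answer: -9781357/142377095 ≈ -0.068700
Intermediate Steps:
F = 41209
J = -52 (J = 2 + (-13 + 14)*(-54) = 2 + 1*(-54) = 2 - 54 = -52)
-1398/20730 + J/F = -1398/20730 - 52/41209 = -1398*1/20730 - 52*1/41209 = -233/3455 - 52/41209 = -9781357/142377095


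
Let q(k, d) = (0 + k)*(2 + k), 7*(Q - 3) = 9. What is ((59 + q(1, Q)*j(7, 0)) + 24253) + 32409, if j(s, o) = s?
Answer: 56742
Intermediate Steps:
Q = 30/7 (Q = 3 + (⅐)*9 = 3 + 9/7 = 30/7 ≈ 4.2857)
q(k, d) = k*(2 + k)
((59 + q(1, Q)*j(7, 0)) + 24253) + 32409 = ((59 + (1*(2 + 1))*7) + 24253) + 32409 = ((59 + (1*3)*7) + 24253) + 32409 = ((59 + 3*7) + 24253) + 32409 = ((59 + 21) + 24253) + 32409 = (80 + 24253) + 32409 = 24333 + 32409 = 56742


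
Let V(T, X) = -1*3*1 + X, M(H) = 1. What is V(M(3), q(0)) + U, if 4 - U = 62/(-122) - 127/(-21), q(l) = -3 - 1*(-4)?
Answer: -4534/1281 ≈ -3.5394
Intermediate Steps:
q(l) = 1 (q(l) = -3 + 4 = 1)
V(T, X) = -3 + X (V(T, X) = -3*1 + X = -3 + X)
U = -1972/1281 (U = 4 - (62/(-122) - 127/(-21)) = 4 - (62*(-1/122) - 127*(-1/21)) = 4 - (-31/61 + 127/21) = 4 - 1*7096/1281 = 4 - 7096/1281 = -1972/1281 ≈ -1.5394)
V(M(3), q(0)) + U = (-3 + 1) - 1972/1281 = -2 - 1972/1281 = -4534/1281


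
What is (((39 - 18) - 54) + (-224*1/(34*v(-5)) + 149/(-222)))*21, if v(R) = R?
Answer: -4273577/6290 ≈ -679.42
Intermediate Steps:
(((39 - 18) - 54) + (-224*1/(34*v(-5)) + 149/(-222)))*21 = (((39 - 18) - 54) + (-224/((-5*34)) + 149/(-222)))*21 = ((21 - 54) + (-224/(-170) + 149*(-1/222)))*21 = (-33 + (-224*(-1/170) - 149/222))*21 = (-33 + (112/85 - 149/222))*21 = (-33 + 12199/18870)*21 = -610511/18870*21 = -4273577/6290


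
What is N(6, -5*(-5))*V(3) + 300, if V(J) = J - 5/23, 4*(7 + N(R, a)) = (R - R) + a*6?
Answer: 8852/23 ≈ 384.87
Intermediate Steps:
N(R, a) = -7 + 3*a/2 (N(R, a) = -7 + ((R - R) + a*6)/4 = -7 + (0 + 6*a)/4 = -7 + (6*a)/4 = -7 + 3*a/2)
V(J) = -5/23 + J (V(J) = J - 5*1/23 = J - 5/23 = -5/23 + J)
N(6, -5*(-5))*V(3) + 300 = (-7 + 3*(-5*(-5))/2)*(-5/23 + 3) + 300 = (-7 + (3/2)*25)*(64/23) + 300 = (-7 + 75/2)*(64/23) + 300 = (61/2)*(64/23) + 300 = 1952/23 + 300 = 8852/23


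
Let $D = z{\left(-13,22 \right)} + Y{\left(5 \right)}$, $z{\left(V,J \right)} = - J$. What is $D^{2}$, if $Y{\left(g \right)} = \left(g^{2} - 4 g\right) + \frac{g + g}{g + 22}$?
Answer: $\frac{201601}{729} \approx 276.54$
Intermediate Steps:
$Y{\left(g \right)} = g^{2} - 4 g + \frac{2 g}{22 + g}$ ($Y{\left(g \right)} = \left(g^{2} - 4 g\right) + \frac{2 g}{22 + g} = g^{2} - 4 g + \frac{2 g}{22 + g}$)
$D = - \frac{449}{27}$ ($D = \left(-1\right) 22 + \frac{5 \left(-86 + 5^{2} + 18 \cdot 5\right)}{22 + 5} = -22 + \frac{5 \left(-86 + 25 + 90\right)}{27} = -22 + 5 \cdot \frac{1}{27} \cdot 29 = -22 + \frac{145}{27} = - \frac{449}{27} \approx -16.63$)
$D^{2} = \left(- \frac{449}{27}\right)^{2} = \frac{201601}{729}$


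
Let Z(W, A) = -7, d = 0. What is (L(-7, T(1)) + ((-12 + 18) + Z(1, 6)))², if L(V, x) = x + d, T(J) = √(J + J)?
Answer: (-1 + √2)² ≈ 0.17157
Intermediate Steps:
T(J) = √2*√J (T(J) = √(2*J) = √2*√J)
L(V, x) = x (L(V, x) = x + 0 = x)
(L(-7, T(1)) + ((-12 + 18) + Z(1, 6)))² = (√2*√1 + ((-12 + 18) - 7))² = (√2*1 + (6 - 7))² = (√2 - 1)² = (-1 + √2)²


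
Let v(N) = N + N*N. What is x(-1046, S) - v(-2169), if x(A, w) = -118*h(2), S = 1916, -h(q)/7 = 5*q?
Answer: -4694132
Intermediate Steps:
h(q) = -35*q
x(A, w) = 8260 (x(A, w) = -(-4130)*2 = -118*(-70) = 8260)
v(N) = N + N²
x(-1046, S) - v(-2169) = 8260 - (-2169)*(1 - 2169) = 8260 - (-2169)*(-2168) = 8260 - 1*4702392 = 8260 - 4702392 = -4694132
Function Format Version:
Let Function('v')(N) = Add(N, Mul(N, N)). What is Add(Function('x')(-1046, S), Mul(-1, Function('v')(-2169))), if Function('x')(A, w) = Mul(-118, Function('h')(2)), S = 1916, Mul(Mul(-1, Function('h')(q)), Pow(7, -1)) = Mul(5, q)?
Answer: -4694132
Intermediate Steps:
Function('h')(q) = Mul(-35, q) (Function('h')(q) = Mul(-7, Mul(5, q)) = Mul(-35, q))
Function('x')(A, w) = 8260 (Function('x')(A, w) = Mul(-118, Mul(-35, 2)) = Mul(-118, -70) = 8260)
Function('v')(N) = Add(N, Pow(N, 2))
Add(Function('x')(-1046, S), Mul(-1, Function('v')(-2169))) = Add(8260, Mul(-1, Mul(-2169, Add(1, -2169)))) = Add(8260, Mul(-1, Mul(-2169, -2168))) = Add(8260, Mul(-1, 4702392)) = Add(8260, -4702392) = -4694132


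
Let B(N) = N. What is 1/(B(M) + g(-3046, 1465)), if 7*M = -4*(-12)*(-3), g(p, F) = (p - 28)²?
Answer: 7/66146188 ≈ 1.0583e-7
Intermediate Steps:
g(p, F) = (-28 + p)²
M = -144/7 (M = (-4*(-12)*(-3))/7 = (48*(-3))/7 = (⅐)*(-144) = -144/7 ≈ -20.571)
1/(B(M) + g(-3046, 1465)) = 1/(-144/7 + (-28 - 3046)²) = 1/(-144/7 + (-3074)²) = 1/(-144/7 + 9449476) = 1/(66146188/7) = 7/66146188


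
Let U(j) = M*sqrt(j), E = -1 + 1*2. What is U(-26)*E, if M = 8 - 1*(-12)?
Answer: 20*I*sqrt(26) ≈ 101.98*I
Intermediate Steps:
E = 1 (E = -1 + 2 = 1)
M = 20 (M = 8 + 12 = 20)
U(j) = 20*sqrt(j)
U(-26)*E = (20*sqrt(-26))*1 = (20*(I*sqrt(26)))*1 = (20*I*sqrt(26))*1 = 20*I*sqrt(26)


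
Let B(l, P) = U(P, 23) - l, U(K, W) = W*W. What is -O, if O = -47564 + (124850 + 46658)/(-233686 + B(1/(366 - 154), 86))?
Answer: 2351090871436/49429285 ≈ 47565.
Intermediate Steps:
U(K, W) = W²
B(l, P) = 529 - l (B(l, P) = 23² - l = 529 - l)
O = -2351090871436/49429285 (O = -47564 + (124850 + 46658)/(-233686 + (529 - 1/(366 - 154))) = -47564 + 171508/(-233686 + (529 - 1/212)) = -47564 + 171508/(-233686 + 112147/212) = -47564 + 171508/(-49429285/212) = -47564 + 171508*(-212/49429285) = -47564 - 36359696/49429285 = -2351090871436/49429285 ≈ -47565.)
-O = -1*(-2351090871436/49429285) = 2351090871436/49429285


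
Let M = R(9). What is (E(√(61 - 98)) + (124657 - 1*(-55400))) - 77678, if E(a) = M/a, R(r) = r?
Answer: 102379 - 9*I*√37/37 ≈ 1.0238e+5 - 1.4796*I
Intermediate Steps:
M = 9
E(a) = 9/a
(E(√(61 - 98)) + (124657 - 1*(-55400))) - 77678 = (9/(√(61 - 98)) + (124657 - 1*(-55400))) - 77678 = (9/(√(-37)) + (124657 + 55400)) - 77678 = (9/((I*√37)) + 180057) - 77678 = (9*(-I*√37/37) + 180057) - 77678 = (-9*I*√37/37 + 180057) - 77678 = (180057 - 9*I*√37/37) - 77678 = 102379 - 9*I*√37/37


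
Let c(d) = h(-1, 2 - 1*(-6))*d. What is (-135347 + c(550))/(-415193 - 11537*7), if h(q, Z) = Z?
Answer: 130947/495952 ≈ 0.26403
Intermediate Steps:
c(d) = 8*d (c(d) = (2 - 1*(-6))*d = (2 + 6)*d = 8*d)
(-135347 + c(550))/(-415193 - 11537*7) = (-135347 + 8*550)/(-415193 - 11537*7) = (-135347 + 4400)/(-415193 - 80759) = -130947/(-495952) = -130947*(-1/495952) = 130947/495952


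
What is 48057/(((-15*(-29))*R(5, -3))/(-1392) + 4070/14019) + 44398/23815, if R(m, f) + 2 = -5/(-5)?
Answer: 51343374868378/644029045 ≈ 79722.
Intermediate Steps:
R(m, f) = -1 (R(m, f) = -2 - 5/(-5) = -2 - 5*(-1/5) = -2 + 1 = -1)
48057/(((-15*(-29))*R(5, -3))/(-1392) + 4070/14019) + 44398/23815 = 48057/((-15*(-29)*(-1))/(-1392) + 4070/14019) + 44398/23815 = 48057/((435*(-1))*(-1/1392) + 4070*(1/14019)) + 44398*(1/23815) = 48057/(-435*(-1/1392) + 4070/14019) + 44398/23815 = 48057/(5/16 + 4070/14019) + 44398/23815 = 48057/(135215/224304) + 44398/23815 = 48057*(224304/135215) + 44398/23815 = 10779377328/135215 + 44398/23815 = 51343374868378/644029045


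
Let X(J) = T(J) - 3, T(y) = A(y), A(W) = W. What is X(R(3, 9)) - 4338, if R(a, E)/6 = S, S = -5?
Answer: -4371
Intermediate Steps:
T(y) = y
R(a, E) = -30 (R(a, E) = 6*(-5) = -30)
X(J) = -3 + J (X(J) = J - 3 = -3 + J)
X(R(3, 9)) - 4338 = (-3 - 30) - 4338 = -33 - 4338 = -4371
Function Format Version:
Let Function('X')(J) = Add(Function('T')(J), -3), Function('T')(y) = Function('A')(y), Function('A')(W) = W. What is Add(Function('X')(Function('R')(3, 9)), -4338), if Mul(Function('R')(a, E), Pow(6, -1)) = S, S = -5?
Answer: -4371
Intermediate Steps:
Function('T')(y) = y
Function('R')(a, E) = -30 (Function('R')(a, E) = Mul(6, -5) = -30)
Function('X')(J) = Add(-3, J) (Function('X')(J) = Add(J, -3) = Add(-3, J))
Add(Function('X')(Function('R')(3, 9)), -4338) = Add(Add(-3, -30), -4338) = Add(-33, -4338) = -4371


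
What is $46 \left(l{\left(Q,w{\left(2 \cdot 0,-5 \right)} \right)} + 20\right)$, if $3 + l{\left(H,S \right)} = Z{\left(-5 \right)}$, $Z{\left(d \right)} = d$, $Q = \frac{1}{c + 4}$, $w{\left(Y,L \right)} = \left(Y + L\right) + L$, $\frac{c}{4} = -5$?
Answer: $552$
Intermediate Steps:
$c = -20$ ($c = 4 \left(-5\right) = -20$)
$w{\left(Y,L \right)} = Y + 2 L$ ($w{\left(Y,L \right)} = \left(L + Y\right) + L = Y + 2 L$)
$Q = - \frac{1}{16}$ ($Q = \frac{1}{-20 + 4} = \frac{1}{-16} = - \frac{1}{16} \approx -0.0625$)
$l{\left(H,S \right)} = -8$ ($l{\left(H,S \right)} = -3 - 5 = -8$)
$46 \left(l{\left(Q,w{\left(2 \cdot 0,-5 \right)} \right)} + 20\right) = 46 \left(-8 + 20\right) = 46 \cdot 12 = 552$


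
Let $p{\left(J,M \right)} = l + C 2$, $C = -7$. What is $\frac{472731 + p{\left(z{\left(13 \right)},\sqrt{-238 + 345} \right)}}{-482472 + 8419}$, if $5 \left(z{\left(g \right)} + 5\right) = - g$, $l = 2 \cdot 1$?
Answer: $- \frac{20553}{20611} \approx -0.99719$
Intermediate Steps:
$l = 2$
$z{\left(g \right)} = -5 - \frac{g}{5}$ ($z{\left(g \right)} = -5 + \frac{\left(-1\right) g}{5} = -5 - \frac{g}{5}$)
$p{\left(J,M \right)} = -12$ ($p{\left(J,M \right)} = 2 - 14 = -12$)
$\frac{472731 + p{\left(z{\left(13 \right)},\sqrt{-238 + 345} \right)}}{-482472 + 8419} = \frac{472731 - 12}{-482472 + 8419} = \frac{472719}{-474053} = 472719 \left(- \frac{1}{474053}\right) = - \frac{20553}{20611}$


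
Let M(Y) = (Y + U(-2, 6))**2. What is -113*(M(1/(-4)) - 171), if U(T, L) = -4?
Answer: 276511/16 ≈ 17282.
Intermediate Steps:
M(Y) = (-4 + Y)**2 (M(Y) = (Y - 4)**2 = (-4 + Y)**2)
-113*(M(1/(-4)) - 171) = -113*((-4 + 1/(-4))**2 - 171) = -113*((-4 - 1/4)**2 - 171) = -113*((-17/4)**2 - 171) = -113*(289/16 - 171) = -113*(-2447/16) = 276511/16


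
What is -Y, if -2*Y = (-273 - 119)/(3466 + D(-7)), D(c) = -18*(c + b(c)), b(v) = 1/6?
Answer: -196/3589 ≈ -0.054611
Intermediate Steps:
b(v) = ⅙
D(c) = -3 - 18*c (D(c) = -18*(c + ⅙) = -18*(⅙ + c) = -3 - 18*c)
Y = 196/3589 (Y = -(-273 - 119)/(2*(3466 + (-3 - 18*(-7)))) = -(-196)/(3466 + (-3 + 126)) = -(-196)/(3466 + 123) = -(-196)/3589 = -½*(-392/3589) = 196/3589 ≈ 0.054611)
-Y = -1*196/3589 = -196/3589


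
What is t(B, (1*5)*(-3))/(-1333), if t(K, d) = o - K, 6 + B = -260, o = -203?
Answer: -63/1333 ≈ -0.047262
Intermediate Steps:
B = -266 (B = -6 - 260 = -266)
t(K, d) = -203 - K
t(B, (1*5)*(-3))/(-1333) = (-203 - 1*(-266))/(-1333) = (-203 + 266)*(-1/1333) = 63*(-1/1333) = -63/1333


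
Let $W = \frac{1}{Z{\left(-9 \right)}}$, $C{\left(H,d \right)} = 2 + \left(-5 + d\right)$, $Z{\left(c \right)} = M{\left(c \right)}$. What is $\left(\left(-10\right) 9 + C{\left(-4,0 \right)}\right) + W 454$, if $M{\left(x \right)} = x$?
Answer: $- \frac{1291}{9} \approx -143.44$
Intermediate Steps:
$Z{\left(c \right)} = c$
$C{\left(H,d \right)} = -3 + d$
$W = - \frac{1}{9}$ ($W = \frac{1}{-9} = - \frac{1}{9} \approx -0.11111$)
$\left(\left(-10\right) 9 + C{\left(-4,0 \right)}\right) + W 454 = \left(\left(-10\right) 9 + \left(-3 + 0\right)\right) - \frac{454}{9} = \left(-90 - 3\right) - \frac{454}{9} = -93 - \frac{454}{9} = - \frac{1291}{9}$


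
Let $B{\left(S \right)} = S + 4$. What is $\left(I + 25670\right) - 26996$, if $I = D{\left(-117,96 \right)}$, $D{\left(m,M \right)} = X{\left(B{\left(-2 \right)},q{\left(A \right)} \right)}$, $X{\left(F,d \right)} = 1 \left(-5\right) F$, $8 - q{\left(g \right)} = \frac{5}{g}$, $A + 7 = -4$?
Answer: $-1336$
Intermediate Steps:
$B{\left(S \right)} = 4 + S$
$A = -11$ ($A = -7 - 4 = -11$)
$q{\left(g \right)} = 8 - \frac{5}{g}$
$X{\left(F,d \right)} = - 5 F$
$D{\left(m,M \right)} = -10$ ($D{\left(m,M \right)} = - 5 \left(4 - 2\right) = \left(-5\right) 2 = -10$)
$I = -10$
$\left(I + 25670\right) - 26996 = \left(-10 + 25670\right) - 26996 = 25660 - 26996 = -1336$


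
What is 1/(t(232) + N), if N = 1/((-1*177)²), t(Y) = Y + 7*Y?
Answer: 31329/58146625 ≈ 0.00053879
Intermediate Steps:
t(Y) = 8*Y
N = 1/31329 (N = 1/((-177)²) = 1/31329 ≈ 3.1919e-5)
1/(t(232) + N) = 1/(8*232 + 1/31329) = 1/(1856 + 1/31329) = 1/(58146625/31329) = 31329/58146625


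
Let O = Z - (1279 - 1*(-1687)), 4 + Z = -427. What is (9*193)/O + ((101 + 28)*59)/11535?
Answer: 1939424/13061465 ≈ 0.14848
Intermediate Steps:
Z = -431 (Z = -4 - 427 = -431)
O = -3397 (O = -431 - (1279 - 1*(-1687)) = -431 - (1279 + 1687) = -431 - 1*2966 = -431 - 2966 = -3397)
(9*193)/O + ((101 + 28)*59)/11535 = (9*193)/(-3397) + ((101 + 28)*59)/11535 = 1737*(-1/3397) + (129*59)*(1/11535) = -1737/3397 + 7611*(1/11535) = -1737/3397 + 2537/3845 = 1939424/13061465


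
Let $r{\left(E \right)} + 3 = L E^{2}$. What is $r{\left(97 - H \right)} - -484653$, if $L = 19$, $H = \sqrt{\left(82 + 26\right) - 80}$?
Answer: $663953 - 7372 \sqrt{7} \approx 6.4445 \cdot 10^{5}$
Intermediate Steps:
$H = 2 \sqrt{7}$ ($H = \sqrt{108 - 80} = \sqrt{28} = 2 \sqrt{7} \approx 5.2915$)
$r{\left(E \right)} = -3 + 19 E^{2}$
$r{\left(97 - H \right)} - -484653 = \left(-3 + 19 \left(97 - 2 \sqrt{7}\right)^{2}\right) - -484653 = \left(-3 + 19 \left(97 - 2 \sqrt{7}\right)^{2}\right) + 484653 = 484650 + 19 \left(97 - 2 \sqrt{7}\right)^{2}$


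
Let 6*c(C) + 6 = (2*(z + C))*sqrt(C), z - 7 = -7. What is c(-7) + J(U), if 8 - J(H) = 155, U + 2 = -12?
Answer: -148 - 7*I*sqrt(7)/3 ≈ -148.0 - 6.1734*I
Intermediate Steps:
z = 0 (z = 7 - 7 = 0)
U = -14 (U = -2 - 12 = -14)
c(C) = -1 + C**(3/2)/3 (c(C) = -1 + ((2*(0 + C))*sqrt(C))/6 = -1 + ((2*C)*sqrt(C))/6 = -1 + (2*C**(3/2))/6 = -1 + C**(3/2)/3)
J(H) = -147 (J(H) = 8 - 1*155 = 8 - 155 = -147)
c(-7) + J(U) = (-1 + (-7)**(3/2)/3) - 147 = (-1 + (-7*I*sqrt(7))/3) - 147 = (-1 - 7*I*sqrt(7)/3) - 147 = -148 - 7*I*sqrt(7)/3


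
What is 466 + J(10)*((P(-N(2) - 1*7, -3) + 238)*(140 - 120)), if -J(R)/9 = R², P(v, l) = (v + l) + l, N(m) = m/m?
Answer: -4031534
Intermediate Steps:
N(m) = 1
P(v, l) = v + 2*l (P(v, l) = (l + v) + l = v + 2*l)
J(R) = -9*R²
466 + J(10)*((P(-N(2) - 1*7, -3) + 238)*(140 - 120)) = 466 + (-9*10²)*((((-1*1 - 1*7) + 2*(-3)) + 238)*(140 - 120)) = 466 + (-9*100)*((((-1 - 7) - 6) + 238)*20) = 466 - 900*((-8 - 6) + 238)*20 = 466 - 900*(-14 + 238)*20 = 466 - 201600*20 = 466 - 900*4480 = 466 - 4032000 = -4031534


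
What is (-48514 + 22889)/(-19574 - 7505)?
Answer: 25625/27079 ≈ 0.94631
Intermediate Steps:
(-48514 + 22889)/(-19574 - 7505) = -25625/(-27079) = -25625*(-1/27079) = 25625/27079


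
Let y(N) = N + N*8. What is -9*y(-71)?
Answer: 5751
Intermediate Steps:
y(N) = 9*N (y(N) = N + 8*N = 9*N)
-9*y(-71) = -81*(-71) = -9*(-639) = 5751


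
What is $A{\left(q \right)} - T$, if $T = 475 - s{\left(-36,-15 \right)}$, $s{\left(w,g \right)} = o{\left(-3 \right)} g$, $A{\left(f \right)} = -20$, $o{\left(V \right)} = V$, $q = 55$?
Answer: $-450$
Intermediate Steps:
$s{\left(w,g \right)} = - 3 g$
$T = 430$ ($T = 475 - \left(-3\right) \left(-15\right) = 475 - 45 = 430$)
$A{\left(q \right)} - T = -20 - 430 = -450$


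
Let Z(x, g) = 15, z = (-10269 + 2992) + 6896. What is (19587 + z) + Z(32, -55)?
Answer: 19221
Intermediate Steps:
z = -381 (z = -7277 + 6896 = -381)
(19587 + z) + Z(32, -55) = (19587 - 381) + 15 = 19206 + 15 = 19221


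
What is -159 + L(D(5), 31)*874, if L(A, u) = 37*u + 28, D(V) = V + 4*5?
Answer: 1026791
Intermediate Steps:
D(V) = 20 + V (D(V) = V + 20 = 20 + V)
L(A, u) = 28 + 37*u
-159 + L(D(5), 31)*874 = -159 + (28 + 37*31)*874 = -159 + (28 + 1147)*874 = -159 + 1175*874 = -159 + 1026950 = 1026791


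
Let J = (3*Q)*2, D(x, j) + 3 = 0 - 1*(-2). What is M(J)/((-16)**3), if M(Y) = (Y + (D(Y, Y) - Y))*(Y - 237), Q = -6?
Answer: -273/4096 ≈ -0.066650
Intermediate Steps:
D(x, j) = -1 (D(x, j) = -3 + (0 - 1*(-2)) = -3 + (0 + 2) = -3 + 2 = -1)
J = -36 (J = (3*(-6))*2 = -18*2 = -36)
M(Y) = 237 - Y (M(Y) = (Y + (-1 - Y))*(Y - 237) = -(-237 + Y) = 237 - Y)
M(J)/((-16)**3) = (237 - 1*(-36))/((-16)**3) = (237 + 36)/(-4096) = 273*(-1/4096) = -273/4096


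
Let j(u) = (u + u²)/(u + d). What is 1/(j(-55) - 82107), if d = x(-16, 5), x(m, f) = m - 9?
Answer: -8/657153 ≈ -1.2174e-5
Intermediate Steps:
x(m, f) = -9 + m
d = -25 (d = -9 - 16 = -25)
j(u) = (u + u²)/(-25 + u) (j(u) = (u + u²)/(u - 25) = (u + u²)/(-25 + u))
1/(j(-55) - 82107) = 1/(-55*(1 - 55)/(-25 - 55) - 82107) = 1/(-55*(-54)/(-80) - 82107) = 1/(-55*(-1/80)*(-54) - 82107) = 1/(-297/8 - 82107) = 1/(-657153/8) = -8/657153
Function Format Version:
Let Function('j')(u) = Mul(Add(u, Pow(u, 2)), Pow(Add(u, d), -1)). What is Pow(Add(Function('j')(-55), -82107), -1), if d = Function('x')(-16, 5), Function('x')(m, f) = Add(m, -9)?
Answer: Rational(-8, 657153) ≈ -1.2174e-5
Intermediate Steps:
Function('x')(m, f) = Add(-9, m)
d = -25 (d = Add(-9, -16) = -25)
Function('j')(u) = Mul(Pow(Add(-25, u), -1), Add(u, Pow(u, 2))) (Function('j')(u) = Mul(Add(u, Pow(u, 2)), Pow(Add(u, -25), -1)) = Mul(Add(u, Pow(u, 2)), Pow(Add(-25, u), -1)) = Mul(Pow(Add(-25, u), -1), Add(u, Pow(u, 2))))
Pow(Add(Function('j')(-55), -82107), -1) = Pow(Add(Mul(-55, Pow(Add(-25, -55), -1), Add(1, -55)), -82107), -1) = Pow(Add(Mul(-55, Pow(-80, -1), -54), -82107), -1) = Pow(Add(Mul(-55, Rational(-1, 80), -54), -82107), -1) = Pow(Add(Rational(-297, 8), -82107), -1) = Pow(Rational(-657153, 8), -1) = Rational(-8, 657153)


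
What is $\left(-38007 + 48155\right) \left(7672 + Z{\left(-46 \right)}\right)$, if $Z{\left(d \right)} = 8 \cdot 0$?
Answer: $77855456$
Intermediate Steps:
$Z{\left(d \right)} = 0$
$\left(-38007 + 48155\right) \left(7672 + Z{\left(-46 \right)}\right) = \left(-38007 + 48155\right) \left(7672 + 0\right) = 10148 \cdot 7672 = 77855456$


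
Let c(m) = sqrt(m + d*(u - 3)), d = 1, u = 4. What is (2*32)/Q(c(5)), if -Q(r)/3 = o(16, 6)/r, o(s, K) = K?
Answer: -32*sqrt(6)/9 ≈ -8.7093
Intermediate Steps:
c(m) = sqrt(1 + m) (c(m) = sqrt(m + 1*(4 - 3)) = sqrt(m + 1*1) = sqrt(m + 1) = sqrt(1 + m))
Q(r) = -18/r
(2*32)/Q(c(5)) = (2*32)/((-18/sqrt(1 + 5))) = 64/((-18*sqrt(6)/6)) = 64/((-3*sqrt(6))) = 64*(-sqrt(6)/18) = -32*sqrt(6)/9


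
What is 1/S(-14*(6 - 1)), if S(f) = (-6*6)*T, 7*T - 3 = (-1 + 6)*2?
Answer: -7/468 ≈ -0.014957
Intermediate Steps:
T = 13/7 (T = 3/7 + ((-1 + 6)*2)/7 = 3/7 + (5*2)/7 = 3/7 + (⅐)*10 = 3/7 + 10/7 = 13/7 ≈ 1.8571)
S(f) = -468/7 (S(f) = -6*6*(13/7) = -36*13/7 = -468/7)
1/S(-14*(6 - 1)) = 1/(-468/7) = -7/468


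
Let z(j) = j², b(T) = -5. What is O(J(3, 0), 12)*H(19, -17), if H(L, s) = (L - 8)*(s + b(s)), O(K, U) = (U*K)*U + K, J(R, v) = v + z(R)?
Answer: -315810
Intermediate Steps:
J(R, v) = v + R²
O(K, U) = K + K*U² (O(K, U) = (K*U)*U + K = K*U² + K = K + K*U²)
H(L, s) = (-8 + L)*(-5 + s) (H(L, s) = (L - 8)*(s - 5) = (-8 + L)*(-5 + s))
O(J(3, 0), 12)*H(19, -17) = ((0 + 3²)*(1 + 12²))*(40 - 8*(-17) - 5*19 + 19*(-17)) = ((0 + 9)*(1 + 144))*(40 + 136 - 95 - 323) = (9*145)*(-242) = 1305*(-242) = -315810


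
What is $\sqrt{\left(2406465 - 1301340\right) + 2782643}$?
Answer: $2 \sqrt{971942} \approx 1971.7$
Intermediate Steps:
$\sqrt{\left(2406465 - 1301340\right) + 2782643} = \sqrt{1105125 + 2782643} = \sqrt{3887768} = 2 \sqrt{971942}$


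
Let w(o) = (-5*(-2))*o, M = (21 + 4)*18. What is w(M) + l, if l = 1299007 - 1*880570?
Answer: 422937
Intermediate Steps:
l = 418437 (l = 1299007 - 880570 = 418437)
M = 450 (M = 25*18 = 450)
w(o) = 10*o
w(M) + l = 10*450 + 418437 = 4500 + 418437 = 422937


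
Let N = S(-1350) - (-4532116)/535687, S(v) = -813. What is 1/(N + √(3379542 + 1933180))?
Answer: 230871141257105/1338796710629667393 + 286960561969*√5312722/1338796710629667393 ≈ 0.00066649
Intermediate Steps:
N = -430981415/535687 (N = -813 - (-4532116)/535687 = -813 - 1*(-4532116/535687) = -813 + 4532116/535687 = -430981415/535687 ≈ -804.54)
1/(N + √(3379542 + 1933180)) = 1/(-430981415/535687 + √(3379542 + 1933180)) = 1/(-430981415/535687 + √5312722)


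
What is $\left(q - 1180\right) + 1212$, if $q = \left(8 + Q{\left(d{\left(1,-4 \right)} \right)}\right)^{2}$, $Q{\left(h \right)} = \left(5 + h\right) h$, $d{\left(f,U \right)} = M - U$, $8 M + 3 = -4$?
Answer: $\frac{4697841}{4096} \approx 1146.9$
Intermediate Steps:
$M = - \frac{7}{8}$ ($M = - \frac{3}{8} + \frac{1}{8} \left(-4\right) = - \frac{3}{8} - \frac{1}{2} = - \frac{7}{8} \approx -0.875$)
$d{\left(f,U \right)} = - \frac{7}{8} - U$
$Q{\left(h \right)} = h \left(5 + h\right)$
$q = \frac{4566769}{4096}$ ($q = \left(8 + \left(- \frac{7}{8} - -4\right) \left(5 - - \frac{25}{8}\right)\right)^{2} = \left(8 + \left(- \frac{7}{8} + 4\right) \left(5 + \left(- \frac{7}{8} + 4\right)\right)\right)^{2} = \left(8 + \frac{25 \left(5 + \frac{25}{8}\right)}{8}\right)^{2} = \left(8 + \frac{25}{8} \cdot \frac{65}{8}\right)^{2} = \left(8 + \frac{1625}{64}\right)^{2} = \left(\frac{2137}{64}\right)^{2} = \frac{4566769}{4096} \approx 1114.9$)
$\left(q - 1180\right) + 1212 = \left(\frac{4566769}{4096} - 1180\right) + 1212 = - \frac{266511}{4096} + 1212 = \frac{4697841}{4096}$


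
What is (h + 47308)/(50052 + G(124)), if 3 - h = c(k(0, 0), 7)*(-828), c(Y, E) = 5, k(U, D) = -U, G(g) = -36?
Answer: 51451/50016 ≈ 1.0287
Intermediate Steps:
h = 4143 (h = 3 - 5*(-828) = 3 - 1*(-4140) = 3 + 4140 = 4143)
(h + 47308)/(50052 + G(124)) = (4143 + 47308)/(50052 - 36) = 51451/50016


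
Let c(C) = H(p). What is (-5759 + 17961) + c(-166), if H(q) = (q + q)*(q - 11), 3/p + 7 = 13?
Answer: 24383/2 ≈ 12192.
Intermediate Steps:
p = ½ (p = 3/(-7 + 13) = 3/6 = 3*(⅙) = ½ ≈ 0.50000)
H(q) = 2*q*(-11 + q) (H(q) = (2*q)*(-11 + q) = 2*q*(-11 + q))
c(C) = -21/2 (c(C) = 2*(½)*(-11 + ½) = 2*(½)*(-21/2) = -21/2)
(-5759 + 17961) + c(-166) = (-5759 + 17961) - 21/2 = 12202 - 21/2 = 24383/2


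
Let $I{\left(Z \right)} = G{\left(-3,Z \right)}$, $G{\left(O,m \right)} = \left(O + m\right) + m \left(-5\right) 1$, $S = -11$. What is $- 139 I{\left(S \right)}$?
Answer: $-5699$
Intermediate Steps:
$G{\left(O,m \right)} = O - 4 m$ ($G{\left(O,m \right)} = \left(O + m\right) + - 5 m 1 = \left(O + m\right) - 5 m = O - 4 m$)
$I{\left(Z \right)} = -3 - 4 Z$
$- 139 I{\left(S \right)} = - 139 \left(-3 - -44\right) = - 139 \left(-3 + 44\right) = \left(-139\right) 41 = -5699$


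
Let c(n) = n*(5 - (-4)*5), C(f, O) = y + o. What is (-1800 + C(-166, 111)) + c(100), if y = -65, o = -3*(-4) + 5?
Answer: 652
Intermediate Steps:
o = 17 (o = 12 + 5 = 17)
C(f, O) = -48 (C(f, O) = -65 + 17 = -48)
c(n) = 25*n (c(n) = n*(5 - 2*(-10)) = n*(5 + 20) = n*25 = 25*n)
(-1800 + C(-166, 111)) + c(100) = (-1800 - 48) + 25*100 = -1848 + 2500 = 652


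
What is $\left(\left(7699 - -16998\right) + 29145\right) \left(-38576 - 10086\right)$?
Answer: $-2620059404$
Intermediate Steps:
$\left(\left(7699 - -16998\right) + 29145\right) \left(-38576 - 10086\right) = \left(\left(7699 + 16998\right) + 29145\right) \left(-48662\right) = \left(24697 + 29145\right) \left(-48662\right) = 53842 \left(-48662\right) = -2620059404$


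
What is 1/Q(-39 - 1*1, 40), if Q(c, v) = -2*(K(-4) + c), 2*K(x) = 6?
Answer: 1/74 ≈ 0.013514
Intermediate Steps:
K(x) = 3 (K(x) = (½)*6 = 3)
Q(c, v) = -6 - 2*c (Q(c, v) = -2*(3 + c) = -6 - 2*c)
1/Q(-39 - 1*1, 40) = 1/(-6 - 2*(-39 - 1*1)) = 1/(-6 - 2*(-39 - 1)) = 1/(-6 - 2*(-40)) = 1/(-6 + 80) = 1/74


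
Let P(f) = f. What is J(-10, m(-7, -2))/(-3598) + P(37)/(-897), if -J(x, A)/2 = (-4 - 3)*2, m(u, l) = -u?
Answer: -11303/230529 ≈ -0.049031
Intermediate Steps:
J(x, A) = 28 (J(x, A) = -2*(-4 - 3)*2 = -(-14)*2 = -2*(-14) = 28)
J(-10, m(-7, -2))/(-3598) + P(37)/(-897) = 28/(-3598) + 37/(-897) = 28*(-1/3598) + 37*(-1/897) = -2/257 - 37/897 = -11303/230529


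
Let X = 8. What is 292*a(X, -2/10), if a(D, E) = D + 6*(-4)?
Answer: -4672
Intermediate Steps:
a(D, E) = -24 + D (a(D, E) = D - 24 = -24 + D)
292*a(X, -2/10) = 292*(-24 + 8) = 292*(-16) = -4672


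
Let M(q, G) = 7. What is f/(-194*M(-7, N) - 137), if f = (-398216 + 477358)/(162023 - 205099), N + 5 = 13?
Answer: 39571/32199310 ≈ 0.0012289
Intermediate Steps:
N = 8 (N = -5 + 13 = 8)
f = -39571/21538 (f = 79142/(-43076) = 79142*(-1/43076) = -39571/21538 ≈ -1.8373)
f/(-194*M(-7, N) - 137) = -39571/(21538*(-194*7 - 137)) = -39571/(21538*(-1358 - 137)) = -39571/21538/(-1495) = -39571/21538*(-1/1495) = 39571/32199310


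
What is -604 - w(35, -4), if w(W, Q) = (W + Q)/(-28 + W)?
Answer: -4259/7 ≈ -608.43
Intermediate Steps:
w(W, Q) = (Q + W)/(-28 + W)
-604 - w(35, -4) = -604 - (-4 + 35)/(-28 + 35) = -604 - 31/7 = -4259/7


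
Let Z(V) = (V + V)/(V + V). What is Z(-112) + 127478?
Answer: 127479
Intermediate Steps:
Z(V) = 1 (Z(V) = (2*V)/((2*V)) = (2*V)*(1/(2*V)) = 1)
Z(-112) + 127478 = 1 + 127478 = 127479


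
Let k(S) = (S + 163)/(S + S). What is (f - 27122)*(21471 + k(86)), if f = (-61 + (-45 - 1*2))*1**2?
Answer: -50283748515/86 ≈ -5.8469e+8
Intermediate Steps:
k(S) = (163 + S)/(2*S) (k(S) = (163 + S)/((2*S)) = (163 + S)*(1/(2*S)) = (163 + S)/(2*S))
f = -108 (f = (-61 + (-45 - 2))*1 = (-61 - 47)*1 = -108*1 = -108)
(f - 27122)*(21471 + k(86)) = (-108 - 27122)*(21471 + (1/2)*(163 + 86)/86) = -27230*(21471 + (1/2)*(1/86)*249) = -27230*(21471 + 249/172) = -27230*3693261/172 = -50283748515/86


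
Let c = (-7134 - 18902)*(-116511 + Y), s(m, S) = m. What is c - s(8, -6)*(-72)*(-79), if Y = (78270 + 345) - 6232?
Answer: 1148871104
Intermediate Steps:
Y = 72383 (Y = 78615 - 6232 = 72383)
c = 1148916608 (c = (-7134 - 18902)*(-116511 + 72383) = -26036*(-44128) = 1148916608)
c - s(8, -6)*(-72)*(-79) = 1148916608 - 8*(-72)*(-79) = 1148916608 - (-576)*(-79) = 1148916608 - 1*45504 = 1148916608 - 45504 = 1148871104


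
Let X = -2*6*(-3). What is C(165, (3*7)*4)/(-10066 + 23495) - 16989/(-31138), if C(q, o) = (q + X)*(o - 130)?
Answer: -59756667/418152202 ≈ -0.14291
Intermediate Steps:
X = 36 (X = -12*(-3) = 36)
C(q, o) = (-130 + o)*(36 + q) (C(q, o) = (q + 36)*(o - 130) = (36 + q)*(-130 + o) = (-130 + o)*(36 + q))
C(165, (3*7)*4)/(-10066 + 23495) - 16989/(-31138) = (-4680 - 130*165 + 36*((3*7)*4) + ((3*7)*4)*165)/(-10066 + 23495) - 16989/(-31138) = (-4680 - 21450 + 36*(21*4) + (21*4)*165)/13429 - 16989*(-1/31138) = (-4680 - 21450 + 36*84 + 84*165)*(1/13429) + 16989/31138 = (-4680 - 21450 + 3024 + 13860)*(1/13429) + 16989/31138 = -9246*1/13429 + 16989/31138 = -9246/13429 + 16989/31138 = -59756667/418152202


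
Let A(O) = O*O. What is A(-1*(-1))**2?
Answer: 1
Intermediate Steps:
A(O) = O**2
A(-1*(-1))**2 = ((-1*(-1))**2)**2 = (1**2)**2 = 1**2 = 1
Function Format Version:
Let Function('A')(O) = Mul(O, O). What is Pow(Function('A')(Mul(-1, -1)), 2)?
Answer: 1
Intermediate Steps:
Function('A')(O) = Pow(O, 2)
Pow(Function('A')(Mul(-1, -1)), 2) = Pow(Pow(Mul(-1, -1), 2), 2) = Pow(Pow(1, 2), 2) = Pow(1, 2) = 1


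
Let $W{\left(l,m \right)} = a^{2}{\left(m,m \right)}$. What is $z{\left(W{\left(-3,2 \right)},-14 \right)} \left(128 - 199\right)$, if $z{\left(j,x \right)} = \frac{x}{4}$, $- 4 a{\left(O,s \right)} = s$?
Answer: $\frac{497}{2} \approx 248.5$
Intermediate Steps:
$a{\left(O,s \right)} = - \frac{s}{4}$
$W{\left(l,m \right)} = \frac{m^{2}}{16}$ ($W{\left(l,m \right)} = \left(- \frac{m}{4}\right)^{2} = \frac{m^{2}}{16}$)
$z{\left(j,x \right)} = \frac{x}{4}$ ($z{\left(j,x \right)} = x \frac{1}{4} = \frac{x}{4}$)
$z{\left(W{\left(-3,2 \right)},-14 \right)} \left(128 - 199\right) = \frac{1}{4} \left(-14\right) \left(128 - 199\right) = \left(- \frac{7}{2}\right) \left(-71\right) = \frac{497}{2}$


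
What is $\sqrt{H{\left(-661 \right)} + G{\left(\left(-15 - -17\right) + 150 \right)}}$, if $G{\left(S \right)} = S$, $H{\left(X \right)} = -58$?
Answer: $\sqrt{94} \approx 9.6954$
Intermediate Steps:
$\sqrt{H{\left(-661 \right)} + G{\left(\left(-15 - -17\right) + 150 \right)}} = \sqrt{-58 + \left(\left(-15 - -17\right) + 150\right)} = \sqrt{-58 + \left(\left(-15 + 17\right) + 150\right)} = \sqrt{-58 + \left(2 + 150\right)} = \sqrt{-58 + 152} = \sqrt{94}$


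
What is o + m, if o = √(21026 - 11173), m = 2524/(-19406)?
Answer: -1262/9703 + √9853 ≈ 99.132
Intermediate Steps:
m = -1262/9703 (m = 2524*(-1/19406) = -1262/9703 ≈ -0.13006)
o = √9853 ≈ 99.262
o + m = √9853 - 1262/9703 = -1262/9703 + √9853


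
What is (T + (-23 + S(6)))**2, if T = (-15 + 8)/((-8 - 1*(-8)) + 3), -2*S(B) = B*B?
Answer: 16900/9 ≈ 1877.8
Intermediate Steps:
S(B) = -B**2/2 (S(B) = -B*B/2 = -B**2/2)
T = -7/3 (T = -7/((-8 + 8) + 3) = -7/(0 + 3) = -7/3 ≈ -2.3333)
(T + (-23 + S(6)))**2 = (-7/3 + (-23 - 1/2*6**2))**2 = (-7/3 + (-23 - 1/2*36))**2 = (-7/3 + (-23 - 18))**2 = (-7/3 - 41)**2 = (-130/3)**2 = 16900/9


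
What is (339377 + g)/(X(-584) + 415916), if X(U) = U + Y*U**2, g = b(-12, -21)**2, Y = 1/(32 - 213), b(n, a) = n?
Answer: 61453301/74834036 ≈ 0.82119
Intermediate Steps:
Y = -1/181 (Y = 1/(-181) = -1/181 ≈ -0.0055249)
g = 144 (g = (-12)**2 = 144)
X(U) = U - U**2/181
(339377 + g)/(X(-584) + 415916) = (339377 + 144)/((1/181)*(-584)*(181 - 1*(-584)) + 415916) = 339521/((1/181)*(-584)*(181 + 584) + 415916) = 339521/((1/181)*(-584)*765 + 415916) = 339521/(-446760/181 + 415916) = 339521/(74834036/181) = 339521*(181/74834036) = 61453301/74834036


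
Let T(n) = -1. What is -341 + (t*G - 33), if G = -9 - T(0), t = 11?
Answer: -462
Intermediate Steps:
G = -8 (G = -9 - 1*(-1) = -9 + 1 = -8)
-341 + (t*G - 33) = -341 + (11*(-8) - 33) = -341 + (-88 - 33) = -341 - 121 = -462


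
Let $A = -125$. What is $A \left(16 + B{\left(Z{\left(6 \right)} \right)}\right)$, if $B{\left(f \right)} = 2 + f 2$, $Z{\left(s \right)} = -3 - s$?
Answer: $0$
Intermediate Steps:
$B{\left(f \right)} = 2 + 2 f$
$A \left(16 + B{\left(Z{\left(6 \right)} \right)}\right) = - 125 \left(16 + \left(2 + 2 \left(-3 - 6\right)\right)\right) = - 125 \left(16 + \left(2 + 2 \left(-9\right)\right)\right) = - 125 \left(16 + \left(2 - 18\right)\right) = - 125 \left(16 - 16\right) = \left(-125\right) 0 = 0$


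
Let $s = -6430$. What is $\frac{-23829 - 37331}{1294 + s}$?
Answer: $\frac{7645}{642} \approx 11.908$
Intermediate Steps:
$\frac{-23829 - 37331}{1294 + s} = \frac{-23829 - 37331}{1294 - 6430} = - \frac{61160}{-5136} = \left(-61160\right) \left(- \frac{1}{5136}\right) = \frac{7645}{642}$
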